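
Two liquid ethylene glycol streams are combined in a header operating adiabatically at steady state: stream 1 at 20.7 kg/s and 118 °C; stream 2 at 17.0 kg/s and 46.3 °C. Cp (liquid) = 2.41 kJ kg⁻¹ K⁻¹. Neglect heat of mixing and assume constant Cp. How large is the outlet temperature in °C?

No heat crosses the boundary, so H_out = H_in.
Σ ṁᵢCp,ᵢTᵢ = 20.7×2.41×118 + 17.0×2.41×46.3 = 7783.6
Σ ṁᵢCp,ᵢ = 20.7×2.41 + 17.0×2.41 = 90.857
T_out = 7783.6 / 90.857 = 85.668 °C

T_out = 85.7 °C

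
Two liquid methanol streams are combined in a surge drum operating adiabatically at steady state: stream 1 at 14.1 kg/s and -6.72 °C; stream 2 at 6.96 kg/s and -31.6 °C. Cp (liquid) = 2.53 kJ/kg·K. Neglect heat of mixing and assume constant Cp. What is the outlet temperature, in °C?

Energy balance with Q = 0: Σ ṁᵢCp,ᵢ(T_out − Tᵢ) = 0
T_out = Σ ṁᵢCp,ᵢTᵢ / Σ ṁᵢCp,ᵢ
      = -796.16 / 53.282 = -14.942 °C

T_out = -14.9 °C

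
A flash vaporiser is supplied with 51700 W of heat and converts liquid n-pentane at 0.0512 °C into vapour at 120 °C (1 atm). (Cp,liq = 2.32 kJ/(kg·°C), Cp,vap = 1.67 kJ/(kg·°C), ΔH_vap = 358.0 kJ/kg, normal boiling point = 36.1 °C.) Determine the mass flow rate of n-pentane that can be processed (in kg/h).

ṁ = 320 kg/h

Δh = 2.32×(36.1−0.0512) + 358.0 + 1.67×(120−36.1) = 581.75 kJ/kg
Q = 51700 W = 51.7 kJ/s = 186120 kJ/h
ṁ = Q/Δh = 186120 / 581.75 = 319.93 kg/h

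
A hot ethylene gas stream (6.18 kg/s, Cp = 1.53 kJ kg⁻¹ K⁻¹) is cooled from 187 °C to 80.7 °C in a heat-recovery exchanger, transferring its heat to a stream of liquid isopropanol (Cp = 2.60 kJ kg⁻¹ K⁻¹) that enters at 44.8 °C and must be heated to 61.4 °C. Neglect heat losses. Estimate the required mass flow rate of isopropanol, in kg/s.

ṁ_c = 23.3 kg/s

Heat released by hot stream: Q = 6.18 × 1.53 × (187 − 80.7) = 1005.1 kJ/s
Energy balance on cold side (adiabatic exchanger): Q = ṁ_c·Cp_c·(T_c,out − T_c,in)
ṁ_c = 1005.1 / [2.60 × (61.4 − 44.8)] = 23.288 kg/s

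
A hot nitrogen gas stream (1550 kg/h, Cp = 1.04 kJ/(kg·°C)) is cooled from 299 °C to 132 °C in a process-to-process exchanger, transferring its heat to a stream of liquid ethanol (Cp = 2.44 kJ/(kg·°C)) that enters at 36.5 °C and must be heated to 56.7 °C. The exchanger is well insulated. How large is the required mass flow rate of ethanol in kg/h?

Heat released by hot stream: Q = 1550 × 1.04 × (299 − 132) = 269200 kJ/h
Energy balance on cold side (adiabatic exchanger): Q = ṁ_c·Cp_c·(T_c,out − T_c,in)
ṁ_c = 269200 / [2.44 × (56.7 − 36.5)] = 5461.9 kg/h

ṁ_c = 5460 kg/h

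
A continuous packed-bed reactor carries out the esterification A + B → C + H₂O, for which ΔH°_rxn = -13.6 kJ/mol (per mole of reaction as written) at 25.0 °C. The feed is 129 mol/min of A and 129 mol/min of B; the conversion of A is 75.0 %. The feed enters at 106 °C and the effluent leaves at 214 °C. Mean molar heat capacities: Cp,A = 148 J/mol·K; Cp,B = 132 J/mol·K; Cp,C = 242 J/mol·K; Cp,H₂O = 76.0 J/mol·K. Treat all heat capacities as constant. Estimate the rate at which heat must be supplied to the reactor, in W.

Extent of reaction ξ = 0.750 × 129 = 96.75 mol/min
Reaction term: ξ·ΔH°_rxn = 96.75 × -13.6 = -1315.8 kJ/min
Sensible, feed 106→25 °C: -2925.7 kJ/min
Outlet flows (mol/min): A 32.25, B 32.25, C 96.75, H₂O 96.75
Sensible, products 25→214 °C: 7521.5 kJ/min
Q = ΔH = 3280 kJ/min = 54.667 kW
Heat supplied = 54667 W

Q_in = 54700 W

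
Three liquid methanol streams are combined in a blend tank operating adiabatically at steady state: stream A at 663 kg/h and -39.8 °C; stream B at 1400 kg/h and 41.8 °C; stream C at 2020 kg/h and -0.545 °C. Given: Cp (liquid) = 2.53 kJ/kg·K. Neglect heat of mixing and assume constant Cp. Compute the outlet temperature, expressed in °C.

T_out = 7.60 °C

Adiabatic, steady state ⇒ Σ ṁᵢCp,ᵢ(T_out − Tᵢ) = 0
T_out = Σ ṁᵢCp,ᵢTᵢ / Σ ṁᵢCp,ᵢ
      = 78510 / 10330 = 7.6002 °C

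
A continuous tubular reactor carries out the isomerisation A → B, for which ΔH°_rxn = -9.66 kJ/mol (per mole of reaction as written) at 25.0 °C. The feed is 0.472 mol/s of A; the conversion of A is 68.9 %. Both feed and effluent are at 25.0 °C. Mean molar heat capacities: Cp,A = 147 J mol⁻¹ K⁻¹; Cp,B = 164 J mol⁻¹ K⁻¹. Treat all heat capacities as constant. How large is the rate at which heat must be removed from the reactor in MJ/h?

Extent of reaction ξ = 0.689 × 0.472 = 0.32521 mol/s
Reaction term: ξ·ΔH°_rxn = 0.32521 × -9.66 = -3.1415 kJ/s
Q = ΔH = -3.1415 kJ/s = -3.1415 kW
Heat removed = 11.309 MJ/h

Q_out = 11.3 MJ/h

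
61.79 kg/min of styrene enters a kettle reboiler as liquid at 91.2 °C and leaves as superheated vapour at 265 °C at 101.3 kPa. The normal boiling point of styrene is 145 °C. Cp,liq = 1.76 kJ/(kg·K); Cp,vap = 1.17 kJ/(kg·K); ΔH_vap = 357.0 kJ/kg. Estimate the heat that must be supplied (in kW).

liquid 91.2→145 °C: 94.688 kJ/kg
vaporisation at 145 °C: 357 kJ/kg
vapour 145→265 °C: 140.4 kJ/kg
Δh = 94.688 + 357 + 140.4 = 592.09 kJ/kg
Q = ṁ·Δh = 61.79 kg/min × 592.09 kJ/kg = 36585 kJ/min
|Q| = 609.75 kW

Q = 610 kW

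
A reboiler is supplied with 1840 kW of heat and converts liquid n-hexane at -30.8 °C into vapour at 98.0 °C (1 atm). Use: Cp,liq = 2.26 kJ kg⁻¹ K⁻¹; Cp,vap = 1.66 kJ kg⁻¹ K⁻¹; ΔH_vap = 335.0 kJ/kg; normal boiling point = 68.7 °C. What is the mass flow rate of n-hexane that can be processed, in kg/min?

Δh = 2.26×(68.7−-30.8) + 335.0 + 1.66×(98.0−68.7) = 608.51 kJ/kg
Q = 1840 kW = 1840 kJ/s = 110400 kJ/min
ṁ = Q/Δh = 110400 / 608.51 = 181.43 kg/min

ṁ = 181 kg/min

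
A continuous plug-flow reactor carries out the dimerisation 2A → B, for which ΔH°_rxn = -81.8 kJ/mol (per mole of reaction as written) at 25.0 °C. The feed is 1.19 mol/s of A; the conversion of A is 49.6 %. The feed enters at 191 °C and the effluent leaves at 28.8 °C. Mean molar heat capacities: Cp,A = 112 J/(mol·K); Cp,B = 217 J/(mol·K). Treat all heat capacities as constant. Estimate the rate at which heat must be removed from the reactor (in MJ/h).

Extent of reaction ξ = 0.496 × 1.19 / 2 = 0.29512 mol/s
Reaction term: ξ·ΔH°_rxn = 0.29512 × -81.8 = -24.141 kJ/s
Sensible, feed 191→25 °C: -22.124 kJ/s
Outlet flows (mol/s): A 0.59976, B 0.29512
Sensible, products 25→28.8 °C: 0.49861 kJ/s
Q = ΔH = -45.767 kJ/s = -45.767 kW
Heat removed = 164.76 MJ/h

Q_out = 165 MJ/h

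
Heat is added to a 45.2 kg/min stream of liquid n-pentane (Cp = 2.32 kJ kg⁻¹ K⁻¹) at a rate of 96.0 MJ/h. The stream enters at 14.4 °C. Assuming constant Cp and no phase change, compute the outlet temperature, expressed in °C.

Q = 96.0 MJ/h = 1600 kJ/min
ΔT = Q/(ṁ·Cp) = 1600/(45.2×2.32) = 15.258 K
T_out = 14.4 + 15.258 = 29.658 °C

T_out = 29.7 °C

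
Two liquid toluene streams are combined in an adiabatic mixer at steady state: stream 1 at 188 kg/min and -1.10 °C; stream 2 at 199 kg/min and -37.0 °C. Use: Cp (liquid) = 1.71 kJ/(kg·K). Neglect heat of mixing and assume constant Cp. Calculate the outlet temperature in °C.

T_out = -19.6 °C

Energy balance with Q = 0: Σ ṁᵢCp,ᵢ(T_out − Tᵢ) = 0
Σ ṁᵢCp,ᵢTᵢ = 188×1.71×-1.10 + 199×1.71×-37.0 = -12944
Σ ṁᵢCp,ᵢ = 188×1.71 + 199×1.71 = 661.77
T_out = -12944 / 661.77 = -19.56 °C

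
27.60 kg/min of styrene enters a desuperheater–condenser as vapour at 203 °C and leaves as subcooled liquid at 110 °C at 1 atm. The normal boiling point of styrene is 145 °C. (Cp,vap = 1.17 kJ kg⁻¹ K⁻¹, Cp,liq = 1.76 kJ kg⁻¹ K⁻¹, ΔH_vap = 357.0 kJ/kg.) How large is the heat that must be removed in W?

vapour 203→145 °C: -67.86 kJ/kg
condensation at 145 °C: -357 kJ/kg
liquid 145→110 °C: -61.6 kJ/kg
Δh = -67.86 + -357 + -61.6 = -486.46 kJ/kg
Q = ṁ·Δh = 27.60 kg/min × -486.46 kJ/kg = -13426 kJ/min
|Q| = 223.77 kW = 223770 W

Q_c = 224000 W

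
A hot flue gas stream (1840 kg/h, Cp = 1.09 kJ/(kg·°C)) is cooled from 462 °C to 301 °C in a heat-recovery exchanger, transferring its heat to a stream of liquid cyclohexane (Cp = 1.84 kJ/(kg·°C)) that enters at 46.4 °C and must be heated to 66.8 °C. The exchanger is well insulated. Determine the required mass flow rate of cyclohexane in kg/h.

Heat released by hot stream: Q = 1840 × 1.09 × (462 − 301) = 322900 kJ/h
Energy balance on cold side (adiabatic exchanger): Q = ṁ_c·Cp_c·(T_c,out − T_c,in)
ṁ_c = 322900 / [1.84 × (66.8 − 46.4)] = 8602.5 kg/h

ṁ_c = 8600 kg/h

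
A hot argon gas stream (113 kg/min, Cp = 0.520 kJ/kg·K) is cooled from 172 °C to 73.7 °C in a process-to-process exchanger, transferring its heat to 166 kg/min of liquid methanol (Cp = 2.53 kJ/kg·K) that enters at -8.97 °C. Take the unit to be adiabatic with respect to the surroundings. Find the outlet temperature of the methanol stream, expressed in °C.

Heat released by hot stream: Q = 113 × 0.520 × (172 − 73.7) = 5776.1 kJ/min
Energy balance on cold side (adiabatic exchanger): Q = ṁ_c·Cp_c·(T_c,out − T_c,in)
T_c,out = -8.97 + 5776.1/(166 × 2.53) = 4.7833 °C

T_c,out = 4.78 °C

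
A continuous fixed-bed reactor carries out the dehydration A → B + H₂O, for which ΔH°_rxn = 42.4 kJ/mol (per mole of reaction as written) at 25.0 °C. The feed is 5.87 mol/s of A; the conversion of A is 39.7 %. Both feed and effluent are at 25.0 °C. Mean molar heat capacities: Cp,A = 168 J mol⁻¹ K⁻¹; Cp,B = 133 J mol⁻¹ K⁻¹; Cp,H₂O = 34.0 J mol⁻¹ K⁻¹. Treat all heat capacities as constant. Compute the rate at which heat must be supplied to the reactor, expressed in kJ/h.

Extent of reaction ξ = 0.397 × 5.87 = 2.3304 mol/s
Reaction term: ξ·ΔH°_rxn = 2.3304 × 42.4 = 98.809 kJ/s
Q = ΔH = 98.809 kJ/s = 98.809 kW
Heat supplied = 355710 kJ/h

Q_in = 356000 kJ/h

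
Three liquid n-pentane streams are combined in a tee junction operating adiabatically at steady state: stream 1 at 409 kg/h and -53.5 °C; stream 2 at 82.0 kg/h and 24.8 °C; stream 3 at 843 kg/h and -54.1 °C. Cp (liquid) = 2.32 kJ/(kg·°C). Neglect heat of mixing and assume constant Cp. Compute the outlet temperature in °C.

T_out = -49.1 °C

Energy balance with Q = 0: Σ ṁᵢCp,ᵢ(T_out − Tᵢ) = 0
T_out = Σ ṁᵢCp,ᵢTᵢ / Σ ṁᵢCp,ᵢ
      = -151850 / 3094.9 = -49.066 °C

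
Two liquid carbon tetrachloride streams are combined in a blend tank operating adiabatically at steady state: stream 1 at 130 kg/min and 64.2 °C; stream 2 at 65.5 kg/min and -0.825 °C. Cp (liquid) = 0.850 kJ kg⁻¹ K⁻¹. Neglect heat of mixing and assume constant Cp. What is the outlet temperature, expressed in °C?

No heat crosses the boundary, so H_out = H_in.
Σ ṁᵢCp,ᵢTᵢ = 130×0.850×64.2 + 65.5×0.850×-0.825 = 7048.2
Σ ṁᵢCp,ᵢ = 130×0.850 + 65.5×0.850 = 166.18
T_out = 7048.2 / 166.18 = 42.414 °C

T_out = 42.4 °C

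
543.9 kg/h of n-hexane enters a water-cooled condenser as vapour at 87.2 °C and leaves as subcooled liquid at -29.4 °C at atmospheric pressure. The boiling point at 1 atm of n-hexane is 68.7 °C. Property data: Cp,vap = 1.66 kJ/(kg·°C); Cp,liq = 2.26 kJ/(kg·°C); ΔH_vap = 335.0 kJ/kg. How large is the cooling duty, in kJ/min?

vapour 87.2→68.7 °C: -30.71 kJ/kg
condensation at 68.7 °C: -335 kJ/kg
liquid 68.7→-29.4 °C: -221.71 kJ/kg
Δh = -30.71 + -335 + -221.71 = -587.42 kJ/kg
Q = ṁ·Δh = 543.9 kg/h × -587.42 kJ/kg = -319500 kJ/h
|Q| = 88.749 kW = 5324.9 kJ/min

Q_c = 5320 kJ/min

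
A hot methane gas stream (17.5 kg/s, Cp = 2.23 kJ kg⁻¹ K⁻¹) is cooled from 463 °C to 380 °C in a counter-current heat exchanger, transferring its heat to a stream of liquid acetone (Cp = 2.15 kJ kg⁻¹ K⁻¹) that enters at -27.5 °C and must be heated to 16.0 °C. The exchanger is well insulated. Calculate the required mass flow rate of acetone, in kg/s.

Heat released by hot stream: Q = 17.5 × 2.23 × (463 − 380) = 3239.1 kJ/s
Energy balance on cold side (adiabatic exchanger): Q = ṁ_c·Cp_c·(T_c,out − T_c,in)
ṁ_c = 3239.1 / [2.15 × (16.0 − -27.5)] = 34.633 kg/s

ṁ_c = 34.6 kg/s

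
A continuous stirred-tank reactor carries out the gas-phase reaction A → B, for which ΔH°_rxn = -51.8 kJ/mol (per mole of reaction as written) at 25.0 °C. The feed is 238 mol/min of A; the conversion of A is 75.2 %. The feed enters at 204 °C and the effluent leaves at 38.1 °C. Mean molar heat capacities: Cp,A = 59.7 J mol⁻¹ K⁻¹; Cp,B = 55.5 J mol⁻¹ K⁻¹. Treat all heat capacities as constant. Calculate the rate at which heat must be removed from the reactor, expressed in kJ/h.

Q_out = 698000 kJ/h

Extent of reaction ξ = 0.752 × 238 = 178.98 mol/min
Reaction term: ξ·ΔH°_rxn = 178.98 × -51.8 = -9271 kJ/min
Sensible, feed 204→25 °C: -2543.3 kJ/min
Outlet flows (mol/min): A 59.024, B 178.98
Sensible, products 25→38.1 °C: 176.29 kJ/min
Q = ΔH = -11638 kJ/min = -193.97 kW
Heat removed = 698280 kJ/h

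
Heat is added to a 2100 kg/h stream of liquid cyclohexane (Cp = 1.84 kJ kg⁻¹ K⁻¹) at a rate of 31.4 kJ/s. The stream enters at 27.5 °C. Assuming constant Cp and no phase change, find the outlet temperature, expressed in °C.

Q = 31.4 kJ/s = 113040 kJ/h
ΔT = Q/(ṁ·Cp) = 113040/(2100×1.84) = 29.255 K
T_out = 27.5 + 29.255 = 56.755 °C

T_out = 56.8 °C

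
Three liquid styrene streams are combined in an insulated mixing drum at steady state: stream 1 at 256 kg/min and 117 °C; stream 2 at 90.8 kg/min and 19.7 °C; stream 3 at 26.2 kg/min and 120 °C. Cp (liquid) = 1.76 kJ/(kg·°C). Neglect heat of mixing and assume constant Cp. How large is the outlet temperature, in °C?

T_out = 93.5 °C

Energy balance with Q = 0: Σ ṁᵢCp,ᵢ(T_out − Tᵢ) = 0
Σ ṁᵢCp,ᵢTᵢ = 256×1.76×117 + 90.8×1.76×19.7 + 26.2×1.76×120 = 61397
Σ ṁᵢCp,ᵢ = 256×1.76 + 90.8×1.76 + 26.2×1.76 = 656.48
T_out = 61397 / 656.48 = 93.525 °C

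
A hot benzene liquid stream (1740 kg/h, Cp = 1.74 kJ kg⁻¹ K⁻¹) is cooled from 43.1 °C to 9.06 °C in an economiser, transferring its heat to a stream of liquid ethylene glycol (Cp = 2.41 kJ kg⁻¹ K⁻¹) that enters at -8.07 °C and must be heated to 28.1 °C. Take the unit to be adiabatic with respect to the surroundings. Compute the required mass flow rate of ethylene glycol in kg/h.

ṁ_c = 1180 kg/h

Heat released by hot stream: Q = 1740 × 1.74 × (43.1 − 9.06) = 103060 kJ/h
Energy balance on cold side (adiabatic exchanger): Q = ṁ_c·Cp_c·(T_c,out − T_c,in)
ṁ_c = 103060 / [2.41 × (28.1 − -8.07)] = 1182.3 kg/h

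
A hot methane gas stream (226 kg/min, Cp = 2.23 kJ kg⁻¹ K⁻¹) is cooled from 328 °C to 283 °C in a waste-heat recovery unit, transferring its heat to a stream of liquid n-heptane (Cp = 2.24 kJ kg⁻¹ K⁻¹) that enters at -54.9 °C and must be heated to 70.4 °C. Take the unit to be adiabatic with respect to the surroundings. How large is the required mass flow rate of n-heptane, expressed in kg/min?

ṁ_c = 80.8 kg/min

Heat released by hot stream: Q = 226 × 2.23 × (328 − 283) = 22679 kJ/min
Energy balance on cold side (adiabatic exchanger): Q = ṁ_c·Cp_c·(T_c,out − T_c,in)
ṁ_c = 22679 / [2.24 × (70.4 − -54.9)] = 80.803 kg/min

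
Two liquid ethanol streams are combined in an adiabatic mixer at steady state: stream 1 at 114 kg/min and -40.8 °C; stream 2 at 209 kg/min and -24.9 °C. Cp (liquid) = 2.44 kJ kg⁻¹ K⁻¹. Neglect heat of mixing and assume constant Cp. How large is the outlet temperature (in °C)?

No heat crosses the boundary, so H_out = H_in.
T_out = Σ ṁᵢCp,ᵢTᵢ / Σ ṁᵢCp,ᵢ
      = -24047 / 788.12 = -30.512 °C

T_out = -30.5 °C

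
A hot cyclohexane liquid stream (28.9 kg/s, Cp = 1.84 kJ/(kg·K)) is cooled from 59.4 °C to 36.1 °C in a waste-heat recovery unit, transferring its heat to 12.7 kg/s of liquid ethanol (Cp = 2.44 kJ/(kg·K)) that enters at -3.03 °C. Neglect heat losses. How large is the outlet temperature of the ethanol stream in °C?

T_c,out = 37.0 °C

Heat released by hot stream: Q = 28.9 × 1.84 × (59.4 − 36.1) = 1239 kJ/s
Energy balance on cold side (adiabatic exchanger): Q = ṁ_c·Cp_c·(T_c,out − T_c,in)
T_c,out = -3.03 + 1239/(12.7 × 2.44) = 36.953 °C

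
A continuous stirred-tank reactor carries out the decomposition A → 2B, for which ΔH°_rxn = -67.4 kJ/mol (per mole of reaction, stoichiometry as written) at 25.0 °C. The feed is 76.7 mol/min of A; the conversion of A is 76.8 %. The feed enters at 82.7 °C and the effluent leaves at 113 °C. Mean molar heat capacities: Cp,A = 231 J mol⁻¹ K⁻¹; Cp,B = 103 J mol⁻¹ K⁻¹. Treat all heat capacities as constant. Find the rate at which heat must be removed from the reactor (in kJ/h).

Extent of reaction ξ = 0.768 × 76.7 = 58.906 mol/min
Reaction term: ξ·ΔH°_rxn = 58.906 × -67.4 = -3970.2 kJ/min
Sensible, feed 82.7→25 °C: -1022.3 kJ/min
Outlet flows (mol/min): A 17.794, B 117.81
Sensible, products 25→113 °C: 1429.6 kJ/min
Q = ΔH = -3563 kJ/min = -59.383 kW
Heat removed = 213780 kJ/h

Q_out = 214000 kJ/h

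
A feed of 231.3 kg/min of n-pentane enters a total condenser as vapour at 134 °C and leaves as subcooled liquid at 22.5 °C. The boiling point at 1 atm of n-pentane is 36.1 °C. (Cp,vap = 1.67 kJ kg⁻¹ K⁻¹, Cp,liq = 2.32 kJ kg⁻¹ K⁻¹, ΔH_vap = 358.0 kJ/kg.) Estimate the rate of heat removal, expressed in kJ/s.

vapour 134→36.1 °C: -163.49 kJ/kg
condensation at 36.1 °C: -358 kJ/kg
liquid 36.1→22.5 °C: -31.552 kJ/kg
Δh = -163.49 + -358 + -31.552 = -553.04 kJ/kg
Q = ṁ·Δh = 231.3 kg/min × -553.04 kJ/kg = -127920 kJ/min
|Q| = 2132 kW

Q_c = 2130 kJ/s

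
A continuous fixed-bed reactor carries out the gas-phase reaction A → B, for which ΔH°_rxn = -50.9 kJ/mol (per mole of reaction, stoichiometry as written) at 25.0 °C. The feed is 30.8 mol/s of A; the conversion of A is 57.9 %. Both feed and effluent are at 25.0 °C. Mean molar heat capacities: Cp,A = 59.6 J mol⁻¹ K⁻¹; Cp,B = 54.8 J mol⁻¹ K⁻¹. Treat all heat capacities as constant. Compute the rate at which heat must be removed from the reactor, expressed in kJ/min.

Q_out = 54500 kJ/min

Extent of reaction ξ = 0.579 × 30.8 = 17.833 mol/s
Reaction term: ξ·ΔH°_rxn = 17.833 × -50.9 = -907.71 kJ/s
Q = ΔH = -907.71 kJ/s = -907.71 kW
Heat removed = 54463 kJ/min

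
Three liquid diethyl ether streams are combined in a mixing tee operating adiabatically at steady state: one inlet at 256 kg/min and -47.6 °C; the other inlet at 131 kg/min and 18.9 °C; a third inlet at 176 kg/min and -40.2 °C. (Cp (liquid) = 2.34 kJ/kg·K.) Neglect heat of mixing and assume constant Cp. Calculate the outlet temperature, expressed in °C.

No heat crosses the boundary, so H_out = H_in.
Σ ṁᵢCp,ᵢTᵢ = 256×2.34×-47.6 + 131×2.34×18.9 + 176×2.34×-40.2 = -39277
Σ ṁᵢCp,ᵢ = 256×2.34 + 131×2.34 + 176×2.34 = 1317.4
T_out = -39277 / 1317.4 = -29.813 °C

T_out = -29.8 °C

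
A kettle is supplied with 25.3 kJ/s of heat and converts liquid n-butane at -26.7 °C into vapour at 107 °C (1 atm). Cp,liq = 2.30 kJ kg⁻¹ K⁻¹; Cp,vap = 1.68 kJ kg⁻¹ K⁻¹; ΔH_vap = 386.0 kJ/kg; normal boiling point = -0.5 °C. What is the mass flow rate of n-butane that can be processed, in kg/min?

Δh = 2.30×(-0.5−-26.7) + 386.0 + 1.68×(107−-0.5) = 626.86 kJ/kg
Q = 25.3 kJ/s = 25.3 kJ/s = 1518 kJ/min
ṁ = Q/Δh = 1518 / 626.86 = 2.4216 kg/min

ṁ = 2.42 kg/min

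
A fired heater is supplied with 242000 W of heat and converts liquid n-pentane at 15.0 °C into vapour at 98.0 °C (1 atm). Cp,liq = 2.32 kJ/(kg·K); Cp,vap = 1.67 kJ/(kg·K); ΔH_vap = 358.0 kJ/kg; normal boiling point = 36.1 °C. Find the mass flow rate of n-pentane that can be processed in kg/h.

Δh = 2.32×(36.1−15.0) + 358.0 + 1.67×(98.0−36.1) = 510.32 kJ/kg
Q = 242000 W = 242 kJ/s = 871200 kJ/h
ṁ = Q/Δh = 871200 / 510.32 = 1707.1 kg/h

ṁ = 1710 kg/h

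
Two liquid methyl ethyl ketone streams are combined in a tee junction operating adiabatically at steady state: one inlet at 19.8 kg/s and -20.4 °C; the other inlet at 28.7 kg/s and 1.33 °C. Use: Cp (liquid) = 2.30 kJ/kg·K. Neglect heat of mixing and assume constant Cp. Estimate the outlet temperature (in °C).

T_out = -7.54 °C

Energy balance with Q = 0: Σ ṁᵢCp,ᵢ(T_out − Tᵢ) = 0
Σ ṁᵢCp,ᵢTᵢ = 19.8×2.30×-20.4 + 28.7×2.30×1.33 = -841.22
Σ ṁᵢCp,ᵢ = 19.8×2.30 + 28.7×2.30 = 111.55
T_out = -841.22 / 111.55 = -7.5412 °C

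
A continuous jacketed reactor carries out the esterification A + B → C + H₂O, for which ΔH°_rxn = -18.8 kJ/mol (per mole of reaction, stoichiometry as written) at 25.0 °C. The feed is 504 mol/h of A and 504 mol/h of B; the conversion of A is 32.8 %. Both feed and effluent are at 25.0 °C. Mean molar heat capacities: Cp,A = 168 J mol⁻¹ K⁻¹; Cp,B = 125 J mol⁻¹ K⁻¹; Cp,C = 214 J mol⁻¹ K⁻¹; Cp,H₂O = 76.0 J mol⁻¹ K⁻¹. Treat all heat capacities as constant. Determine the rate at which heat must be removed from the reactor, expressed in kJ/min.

Extent of reaction ξ = 0.328 × 504 = 165.31 mol/h
Reaction term: ξ·ΔH°_rxn = 165.31 × -18.8 = -3107.9 kJ/h
Q = ΔH = -3107.9 kJ/h = -0.8633 kW
Heat removed = 51.798 kJ/min

Q_out = 51.8 kJ/min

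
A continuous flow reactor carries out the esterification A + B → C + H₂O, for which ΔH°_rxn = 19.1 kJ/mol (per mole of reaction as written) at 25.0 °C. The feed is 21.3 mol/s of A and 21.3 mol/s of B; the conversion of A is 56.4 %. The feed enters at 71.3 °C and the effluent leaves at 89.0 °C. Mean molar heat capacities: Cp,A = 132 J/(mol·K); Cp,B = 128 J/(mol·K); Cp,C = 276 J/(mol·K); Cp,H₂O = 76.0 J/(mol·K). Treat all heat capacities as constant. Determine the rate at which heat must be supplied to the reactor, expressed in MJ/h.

Q_in = 1430 MJ/h

Extent of reaction ξ = 0.564 × 21.3 = 12.013 mol/s
Reaction term: ξ·ΔH°_rxn = 12.013 × 19.1 = 229.45 kJ/s
Sensible, feed 71.3→25 °C: -256.41 kJ/s
Outlet flows (mol/s): A 9.2868, B 9.2868, C 12.013, H₂O 12.013
Sensible, products 25→89.0 °C: 425.17 kJ/s
Q = ΔH = 398.21 kJ/s = 398.21 kW
Heat supplied = 1433.6 MJ/h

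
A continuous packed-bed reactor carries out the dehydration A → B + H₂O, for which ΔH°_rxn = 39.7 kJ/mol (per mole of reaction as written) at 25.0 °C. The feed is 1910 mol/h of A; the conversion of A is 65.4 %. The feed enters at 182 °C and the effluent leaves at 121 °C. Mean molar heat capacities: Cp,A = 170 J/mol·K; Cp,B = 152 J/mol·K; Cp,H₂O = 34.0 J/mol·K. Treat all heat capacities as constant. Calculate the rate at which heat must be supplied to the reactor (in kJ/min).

Q_in = 528 kJ/min

Extent of reaction ξ = 0.654 × 1910 = 1249.1 mol/h
Reaction term: ξ·ΔH°_rxn = 1249.1 × 39.7 = 49591 kJ/h
Sensible, feed 182→25 °C: -50978 kJ/h
Outlet flows (mol/h): A 660.86, B 1249.1, H₂O 1249.1
Sensible, products 25→121 °C: 33090 kJ/h
Q = ΔH = 31703 kJ/h = 8.8063 kW
Heat supplied = 528.38 kJ/min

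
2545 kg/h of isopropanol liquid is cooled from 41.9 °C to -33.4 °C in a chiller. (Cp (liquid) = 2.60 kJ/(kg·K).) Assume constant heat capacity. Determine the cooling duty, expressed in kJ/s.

Q_c = 138 kJ/s

Q = ṁ·Cp·ΔT = 2545 × 2.60 × (-33.4 − 41.9) = -498260 kJ/h
Converting: 498260 / 3600 s = 138.41 kW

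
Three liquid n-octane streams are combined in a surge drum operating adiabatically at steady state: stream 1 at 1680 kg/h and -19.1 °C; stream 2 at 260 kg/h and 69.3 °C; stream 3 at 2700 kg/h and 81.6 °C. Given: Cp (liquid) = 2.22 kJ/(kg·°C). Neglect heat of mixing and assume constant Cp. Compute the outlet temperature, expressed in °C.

Energy balance with Q = 0: Σ ṁᵢCp,ᵢ(T_out − Tᵢ) = 0
T_out = Σ ṁᵢCp,ᵢTᵢ / Σ ṁᵢCp,ᵢ
      = 457880 / 10301 = 44.45 °C

T_out = 44.5 °C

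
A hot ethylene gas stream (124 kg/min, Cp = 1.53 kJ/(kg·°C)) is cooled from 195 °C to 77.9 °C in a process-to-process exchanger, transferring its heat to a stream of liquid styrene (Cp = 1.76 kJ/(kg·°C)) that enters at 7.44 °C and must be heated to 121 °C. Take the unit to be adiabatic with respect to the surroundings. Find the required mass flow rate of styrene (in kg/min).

ṁ_c = 111 kg/min

Heat released by hot stream: Q = 124 × 1.53 × (195 − 77.9) = 22216 kJ/min
Energy balance on cold side (adiabatic exchanger): Q = ṁ_c·Cp_c·(T_c,out − T_c,in)
ṁ_c = 22216 / [1.76 × (121 − 7.44)] = 111.16 kg/min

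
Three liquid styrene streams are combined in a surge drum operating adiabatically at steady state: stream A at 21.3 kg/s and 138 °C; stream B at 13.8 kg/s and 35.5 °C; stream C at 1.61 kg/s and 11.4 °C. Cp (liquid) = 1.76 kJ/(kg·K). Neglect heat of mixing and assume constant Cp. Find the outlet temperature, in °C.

T_out = 93.9 °C

Energy balance with Q = 0: Σ ṁᵢCp,ᵢ(T_out − Tᵢ) = 0
T_out = Σ ṁᵢCp,ᵢTᵢ / Σ ṁᵢCp,ᵢ
      = 6067.9 / 64.61 = 93.916 °C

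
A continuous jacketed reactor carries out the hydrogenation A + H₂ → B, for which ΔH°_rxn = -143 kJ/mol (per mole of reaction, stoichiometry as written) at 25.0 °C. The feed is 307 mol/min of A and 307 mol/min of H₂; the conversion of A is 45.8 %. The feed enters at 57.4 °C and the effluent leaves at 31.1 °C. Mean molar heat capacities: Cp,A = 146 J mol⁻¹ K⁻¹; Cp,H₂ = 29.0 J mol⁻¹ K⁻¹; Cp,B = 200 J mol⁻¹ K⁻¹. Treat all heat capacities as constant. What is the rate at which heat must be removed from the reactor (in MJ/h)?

Extent of reaction ξ = 0.458 × 307 = 140.61 mol/min
Reaction term: ξ·ΔH°_rxn = 140.61 × -143 = -20107 kJ/min
Sensible, feed 57.4→25 °C: -1740.7 kJ/min
Outlet flows (mol/min): A 166.39, H₂ 166.39, B 140.61
Sensible, products 25→31.1 °C: 349.16 kJ/min
Q = ΔH = -21498 kJ/min = -358.3 kW
Heat removed = 1289.9 MJ/h

Q_out = 1290 MJ/h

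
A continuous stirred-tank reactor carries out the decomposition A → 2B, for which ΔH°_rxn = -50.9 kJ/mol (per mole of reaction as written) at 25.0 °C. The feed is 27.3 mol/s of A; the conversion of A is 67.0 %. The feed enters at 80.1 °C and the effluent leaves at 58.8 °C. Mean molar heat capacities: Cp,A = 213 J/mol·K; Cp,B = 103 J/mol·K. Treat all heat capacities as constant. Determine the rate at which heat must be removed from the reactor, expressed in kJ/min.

Q_out = 63600 kJ/min

Extent of reaction ξ = 0.670 × 27.3 = 18.291 mol/s
Reaction term: ξ·ΔH°_rxn = 18.291 × -50.9 = -931.01 kJ/s
Sensible, feed 80.1→25 °C: -320.4 kJ/s
Outlet flows (mol/s): A 9.009, B 36.582
Sensible, products 25→58.8 °C: 192.22 kJ/s
Q = ΔH = -1059.2 kJ/s = -1059.2 kW
Heat removed = 63552 kJ/min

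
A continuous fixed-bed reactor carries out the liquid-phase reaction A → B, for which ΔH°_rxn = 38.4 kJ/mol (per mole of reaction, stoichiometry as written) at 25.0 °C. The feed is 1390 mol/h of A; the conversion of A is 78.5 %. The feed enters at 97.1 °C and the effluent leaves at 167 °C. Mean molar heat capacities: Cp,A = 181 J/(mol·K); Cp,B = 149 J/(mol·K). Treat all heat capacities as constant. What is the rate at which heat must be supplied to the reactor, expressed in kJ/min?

Q_in = 909 kJ/min

Extent of reaction ξ = 0.785 × 1390 = 1091.2 mol/h
Reaction term: ξ·ΔH°_rxn = 1091.2 × 38.4 = 41900 kJ/h
Sensible, feed 97.1→25 °C: -18140 kJ/h
Outlet flows (mol/h): A 298.85, B 1091.2
Sensible, products 25→167 °C: 30768 kJ/h
Q = ΔH = 54528 kJ/h = 15.147 kW
Heat supplied = 908.8 kJ/min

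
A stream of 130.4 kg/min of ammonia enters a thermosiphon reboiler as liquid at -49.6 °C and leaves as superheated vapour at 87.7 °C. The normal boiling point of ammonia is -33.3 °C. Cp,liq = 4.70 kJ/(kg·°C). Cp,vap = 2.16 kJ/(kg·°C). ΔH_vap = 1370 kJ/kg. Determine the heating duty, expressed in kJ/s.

Q = 3710 kJ/s

liquid -49.6→-33.3 °C: 76.61 kJ/kg
vaporisation at -33.3 °C: 1370 kJ/kg
vapour -33.3→87.7 °C: 261.36 kJ/kg
Δh = 76.61 + 1370 + 261.36 = 1708 kJ/kg
Q = ṁ·Δh = 130.4 kg/min × 1708 kJ/kg = 222720 kJ/min
|Q| = 3712 kW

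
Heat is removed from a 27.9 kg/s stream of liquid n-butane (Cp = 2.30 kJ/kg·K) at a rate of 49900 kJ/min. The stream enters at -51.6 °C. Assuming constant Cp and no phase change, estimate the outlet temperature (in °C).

T_out = -64.6 °C

Q = 49900 kJ/min = 831.67 kJ/s
ΔT = Q/(ṁ·Cp) = 831.67/(27.9×2.30) = 12.96 K
T_out = -51.6 − 12.96 = -64.56 °C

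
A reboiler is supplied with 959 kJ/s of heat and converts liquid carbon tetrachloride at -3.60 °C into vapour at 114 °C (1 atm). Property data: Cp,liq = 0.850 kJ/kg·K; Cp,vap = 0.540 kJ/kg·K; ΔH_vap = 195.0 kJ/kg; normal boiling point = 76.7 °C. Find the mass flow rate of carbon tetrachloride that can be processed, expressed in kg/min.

Δh = 0.850×(76.7−-3.60) + 195.0 + 0.540×(114−76.7) = 283.4 kJ/kg
Q = 959 kJ/s = 959 kJ/s = 57540 kJ/min
ṁ = Q/Δh = 57540 / 283.4 = 203.04 kg/min

ṁ = 203 kg/min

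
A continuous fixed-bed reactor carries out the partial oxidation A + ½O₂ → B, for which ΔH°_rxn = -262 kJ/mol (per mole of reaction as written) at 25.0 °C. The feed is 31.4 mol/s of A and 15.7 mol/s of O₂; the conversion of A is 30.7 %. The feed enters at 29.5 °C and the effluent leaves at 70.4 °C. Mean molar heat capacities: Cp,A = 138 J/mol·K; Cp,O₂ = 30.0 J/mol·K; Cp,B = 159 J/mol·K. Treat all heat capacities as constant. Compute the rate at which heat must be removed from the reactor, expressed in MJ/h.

Q_out = 8380 MJ/h

Extent of reaction ξ = 0.307 × 31.4 = 9.6398 mol/s
Reaction term: ξ·ΔH°_rxn = 9.6398 × -262 = -2525.6 kJ/s
Sensible, feed 29.5→25 °C: -21.619 kJ/s
Outlet flows (mol/s): A 21.76, O₂ 10.88, B 9.6398
Sensible, products 25→70.4 °C: 220.74 kJ/s
Q = ΔH = -2326.5 kJ/s = -2326.5 kW
Heat removed = 8375.4 MJ/h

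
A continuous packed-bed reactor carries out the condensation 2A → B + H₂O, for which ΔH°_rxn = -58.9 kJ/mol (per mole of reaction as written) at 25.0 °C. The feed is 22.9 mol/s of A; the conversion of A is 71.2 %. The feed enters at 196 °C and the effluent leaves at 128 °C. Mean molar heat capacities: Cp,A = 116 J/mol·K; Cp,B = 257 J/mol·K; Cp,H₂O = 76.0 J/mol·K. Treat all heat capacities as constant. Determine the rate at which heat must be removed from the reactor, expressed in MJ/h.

Q_out = 2070 MJ/h

Extent of reaction ξ = 0.712 × 22.9 / 2 = 8.1524 mol/s
Reaction term: ξ·ΔH°_rxn = 8.1524 × -58.9 = -480.18 kJ/s
Sensible, feed 196→25 °C: -454.24 kJ/s
Outlet flows (mol/s): A 6.5952, B 8.1524, H₂O 8.1524
Sensible, products 25→128 °C: 358.42 kJ/s
Q = ΔH = -576 kJ/s = -576 kW
Heat removed = 2073.6 MJ/h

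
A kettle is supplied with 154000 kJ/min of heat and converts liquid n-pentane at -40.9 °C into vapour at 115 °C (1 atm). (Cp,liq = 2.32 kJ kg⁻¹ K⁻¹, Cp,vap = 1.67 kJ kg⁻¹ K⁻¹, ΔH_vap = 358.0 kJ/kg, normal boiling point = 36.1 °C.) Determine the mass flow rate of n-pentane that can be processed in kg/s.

Δh = 2.32×(36.1−-40.9) + 358.0 + 1.67×(115−36.1) = 668.4 kJ/kg
Q = 154000 kJ/min = 2566.7 kJ/s = 2566.7 kJ/s
ṁ = Q/Δh = 2566.7 / 668.4 = 3.84 kg/s

ṁ = 3.84 kg/s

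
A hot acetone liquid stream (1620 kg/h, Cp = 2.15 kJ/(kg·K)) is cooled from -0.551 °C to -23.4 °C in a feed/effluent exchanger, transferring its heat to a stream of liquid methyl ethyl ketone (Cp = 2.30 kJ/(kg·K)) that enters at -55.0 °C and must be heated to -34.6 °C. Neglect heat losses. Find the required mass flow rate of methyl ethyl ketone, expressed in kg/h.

ṁ_c = 1700 kg/h

Heat released by hot stream: Q = 1620 × 2.15 × (-0.551 − -23.4) = 79583 kJ/h
Energy balance on cold side (adiabatic exchanger): Q = ṁ_c·Cp_c·(T_c,out − T_c,in)
ṁ_c = 79583 / [2.30 × (-34.6 − -55.0)] = 1696.1 kg/h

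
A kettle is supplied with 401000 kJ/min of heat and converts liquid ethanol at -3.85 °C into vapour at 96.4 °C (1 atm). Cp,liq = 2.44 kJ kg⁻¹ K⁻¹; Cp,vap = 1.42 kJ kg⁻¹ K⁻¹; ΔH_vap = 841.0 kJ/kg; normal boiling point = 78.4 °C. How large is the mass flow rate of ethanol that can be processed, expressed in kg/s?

ṁ = 6.26 kg/s

Δh = 2.44×(78.4−-3.85) + 841.0 + 1.42×(96.4−78.4) = 1067.2 kJ/kg
Q = 401000 kJ/min = 6683.3 kJ/s = 6683.3 kJ/s
ṁ = Q/Δh = 6683.3 / 1067.2 = 6.2622 kg/s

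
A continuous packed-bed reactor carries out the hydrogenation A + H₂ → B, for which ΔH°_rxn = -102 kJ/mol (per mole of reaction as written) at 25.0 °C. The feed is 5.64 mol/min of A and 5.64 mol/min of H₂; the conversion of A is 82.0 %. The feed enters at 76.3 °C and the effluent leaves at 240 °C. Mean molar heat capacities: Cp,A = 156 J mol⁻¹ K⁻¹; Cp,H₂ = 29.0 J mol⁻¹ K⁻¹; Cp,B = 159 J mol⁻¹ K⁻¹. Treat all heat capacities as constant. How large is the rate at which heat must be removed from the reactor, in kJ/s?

Q_out = 5.45 kJ/s

Extent of reaction ξ = 0.820 × 5.64 = 4.6248 mol/min
Reaction term: ξ·ΔH°_rxn = 4.6248 × -102 = -471.73 kJ/min
Sensible, feed 76.3→25 °C: -53.526 kJ/min
Outlet flows (mol/min): A 1.0152, H₂ 1.0152, B 4.6248
Sensible, products 25→240 °C: 198.48 kJ/min
Q = ΔH = -326.78 kJ/min = -5.4463 kW
Heat removed = 5.4463 kJ/s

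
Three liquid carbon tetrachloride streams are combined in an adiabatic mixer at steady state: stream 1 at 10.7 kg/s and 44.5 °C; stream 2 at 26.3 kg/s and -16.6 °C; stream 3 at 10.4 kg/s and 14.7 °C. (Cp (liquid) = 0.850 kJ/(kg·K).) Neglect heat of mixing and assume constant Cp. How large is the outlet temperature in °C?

T_out = 4.06 °C

No heat crosses the boundary, so H_out = H_in.
T_out = Σ ṁᵢCp,ᵢTᵢ / Σ ṁᵢCp,ᵢ
      = 163.58 / 40.29 = 4.0601 °C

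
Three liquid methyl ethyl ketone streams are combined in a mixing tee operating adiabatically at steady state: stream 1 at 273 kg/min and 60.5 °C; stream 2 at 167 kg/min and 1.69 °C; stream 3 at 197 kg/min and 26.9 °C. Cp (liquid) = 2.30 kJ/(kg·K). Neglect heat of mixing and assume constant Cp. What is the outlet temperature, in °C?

T_out = 34.7 °C

No heat crosses the boundary, so H_out = H_in.
Σ ṁᵢCp,ᵢTᵢ = 273×2.30×60.5 + 167×2.30×1.69 + 197×2.30×26.9 = 50825
Σ ṁᵢCp,ᵢ = 273×2.30 + 167×2.30 + 197×2.30 = 1465.1
T_out = 50825 / 1465.1 = 34.691 °C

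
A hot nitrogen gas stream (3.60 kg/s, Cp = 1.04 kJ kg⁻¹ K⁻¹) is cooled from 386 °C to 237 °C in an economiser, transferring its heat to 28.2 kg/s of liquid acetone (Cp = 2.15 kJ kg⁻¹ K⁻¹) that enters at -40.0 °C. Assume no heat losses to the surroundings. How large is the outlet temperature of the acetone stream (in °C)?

Heat released by hot stream: Q = 3.60 × 1.04 × (386 − 237) = 557.86 kJ/s
Energy balance on cold side (adiabatic exchanger): Q = ṁ_c·Cp_c·(T_c,out − T_c,in)
T_c,out = -40.0 + 557.86/(28.2 × 2.15) = -30.799 °C

T_c,out = -30.8 °C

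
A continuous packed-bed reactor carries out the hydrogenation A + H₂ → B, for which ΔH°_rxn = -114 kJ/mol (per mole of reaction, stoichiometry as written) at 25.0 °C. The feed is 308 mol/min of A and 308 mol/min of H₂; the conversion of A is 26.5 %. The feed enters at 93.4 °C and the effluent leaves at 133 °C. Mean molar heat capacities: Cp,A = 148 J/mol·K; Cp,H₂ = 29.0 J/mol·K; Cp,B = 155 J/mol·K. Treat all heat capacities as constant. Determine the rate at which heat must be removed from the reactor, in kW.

Q_out = 122 kW

Extent of reaction ξ = 0.265 × 308 = 81.62 mol/min
Reaction term: ξ·ΔH°_rxn = 81.62 × -114 = -9304.7 kJ/min
Sensible, feed 93.4→25 °C: -3728.9 kJ/min
Outlet flows (mol/min): A 226.38, H₂ 226.38, B 81.62
Sensible, products 25→133 °C: 5693.8 kJ/min
Q = ΔH = -7339.8 kJ/min = -122.33 kW
Heat removed = 122.33 kW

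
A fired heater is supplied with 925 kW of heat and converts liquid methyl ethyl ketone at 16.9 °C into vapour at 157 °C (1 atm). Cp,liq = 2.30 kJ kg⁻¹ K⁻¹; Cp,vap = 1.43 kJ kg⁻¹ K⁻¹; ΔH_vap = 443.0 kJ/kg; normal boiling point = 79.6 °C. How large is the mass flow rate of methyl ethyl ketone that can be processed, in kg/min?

ṁ = 79.5 kg/min

Δh = 2.30×(79.6−16.9) + 443.0 + 1.43×(157−79.6) = 697.89 kJ/kg
Q = 925 kW = 925 kJ/s = 55500 kJ/min
ṁ = Q/Δh = 55500 / 697.89 = 79.525 kg/min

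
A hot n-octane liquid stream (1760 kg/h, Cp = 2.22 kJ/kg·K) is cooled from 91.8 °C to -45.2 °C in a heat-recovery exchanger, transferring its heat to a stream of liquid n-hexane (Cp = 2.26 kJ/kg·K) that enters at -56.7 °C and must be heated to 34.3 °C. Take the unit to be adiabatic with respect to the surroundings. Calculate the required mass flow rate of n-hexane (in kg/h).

Heat released by hot stream: Q = 1760 × 2.22 × (91.8 − -45.2) = 535290 kJ/h
Energy balance on cold side (adiabatic exchanger): Q = ṁ_c·Cp_c·(T_c,out − T_c,in)
ṁ_c = 535290 / [2.26 × (34.3 − -56.7)] = 2602.8 kg/h

ṁ_c = 2600 kg/h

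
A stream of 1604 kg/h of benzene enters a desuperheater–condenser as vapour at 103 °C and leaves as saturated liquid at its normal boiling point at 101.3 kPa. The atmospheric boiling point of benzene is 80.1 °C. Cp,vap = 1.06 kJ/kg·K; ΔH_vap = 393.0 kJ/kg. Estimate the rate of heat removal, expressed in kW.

vapour 103→80.1 °C: -24.274 kJ/kg
condensation at 80.1 °C: -393 kJ/kg
Δh = -24.274 + -393 = -417.27 kJ/kg
Q = ṁ·Δh = 1604 kg/h × -417.27 kJ/kg = -669310 kJ/h
|Q| = 185.92 kW

Q_c = 186 kW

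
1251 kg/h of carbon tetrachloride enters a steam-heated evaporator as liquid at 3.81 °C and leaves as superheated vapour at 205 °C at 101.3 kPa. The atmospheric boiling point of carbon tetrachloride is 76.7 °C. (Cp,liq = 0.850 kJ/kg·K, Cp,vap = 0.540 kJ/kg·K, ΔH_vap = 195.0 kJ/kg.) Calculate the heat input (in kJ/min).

liquid 3.81→76.7 °C: 61.956 kJ/kg
vaporisation at 76.7 °C: 195 kJ/kg
vapour 76.7→205 °C: 69.282 kJ/kg
Δh = 61.956 + 195 + 69.282 = 326.24 kJ/kg
Q = ṁ·Δh = 1251 kg/h × 326.24 kJ/kg = 408120 kJ/h
|Q| = 113.37 kW = 6802.1 kJ/min

Q = 6800 kJ/min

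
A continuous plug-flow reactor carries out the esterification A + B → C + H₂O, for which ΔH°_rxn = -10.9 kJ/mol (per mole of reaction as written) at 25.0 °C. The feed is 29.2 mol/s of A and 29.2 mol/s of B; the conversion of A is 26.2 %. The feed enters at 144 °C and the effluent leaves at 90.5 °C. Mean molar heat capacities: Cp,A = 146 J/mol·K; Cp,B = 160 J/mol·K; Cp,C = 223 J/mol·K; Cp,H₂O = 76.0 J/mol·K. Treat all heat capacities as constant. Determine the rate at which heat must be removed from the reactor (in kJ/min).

Extent of reaction ξ = 0.262 × 29.2 = 7.6504 mol/s
Reaction term: ξ·ΔH°_rxn = 7.6504 × -10.9 = -83.389 kJ/s
Sensible, feed 144→25 °C: -1063.3 kJ/s
Outlet flows (mol/s): A 21.55, B 21.55, C 7.6504, H₂O 7.6504
Sensible, products 25→90.5 °C: 581.75 kJ/s
Q = ΔH = -564.93 kJ/s = -564.93 kW
Heat removed = 33896 kJ/min

Q_out = 33900 kJ/min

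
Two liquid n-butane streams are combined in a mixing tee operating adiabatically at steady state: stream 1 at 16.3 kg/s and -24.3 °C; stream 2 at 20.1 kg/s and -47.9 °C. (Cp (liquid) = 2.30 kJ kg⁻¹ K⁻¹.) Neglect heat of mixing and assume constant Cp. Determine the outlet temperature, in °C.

T_out = -37.3 °C

Adiabatic, steady state ⇒ Σ ṁᵢCp,ᵢ(T_out − Tᵢ) = 0
Σ ṁᵢCp,ᵢTᵢ = 16.3×2.30×-24.3 + 20.1×2.30×-47.9 = -3125.4
Σ ṁᵢCp,ᵢ = 16.3×2.30 + 20.1×2.30 = 83.72
T_out = -3125.4 / 83.72 = -37.332 °C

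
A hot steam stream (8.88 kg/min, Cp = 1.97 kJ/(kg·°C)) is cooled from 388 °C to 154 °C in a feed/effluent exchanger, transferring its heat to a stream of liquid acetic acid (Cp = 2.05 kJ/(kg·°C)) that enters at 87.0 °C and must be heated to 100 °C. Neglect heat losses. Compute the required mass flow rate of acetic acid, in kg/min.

ṁ_c = 154 kg/min

Heat released by hot stream: Q = 8.88 × 1.97 × (388 − 154) = 4093.5 kJ/min
Energy balance on cold side (adiabatic exchanger): Q = ṁ_c·Cp_c·(T_c,out − T_c,in)
ṁ_c = 4093.5 / [2.05 × (100 − 87.0)] = 153.6 kg/min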